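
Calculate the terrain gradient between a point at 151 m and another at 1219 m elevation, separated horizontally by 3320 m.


gradient = (1219 - 151) / 3320 = 1068 / 3320 = 0.3217

0.3217


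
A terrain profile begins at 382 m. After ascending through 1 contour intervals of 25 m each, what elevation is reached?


elevation = 382 + 1 * 25 = 407 m

407 m


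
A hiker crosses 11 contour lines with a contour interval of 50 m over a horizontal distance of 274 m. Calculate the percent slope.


elevation change = 11 * 50 = 550 m
slope = 550 / 274 * 100 = 200.7%

200.7%


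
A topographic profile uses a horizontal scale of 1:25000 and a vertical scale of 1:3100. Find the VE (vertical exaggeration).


VE = horizontal_scale / vertical_scale = 25000 / 3100 ≈ 8.1

8.1x


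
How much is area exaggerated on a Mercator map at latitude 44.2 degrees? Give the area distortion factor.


area_distortion = 1/cos^2(44.2) = 1.946

1.946


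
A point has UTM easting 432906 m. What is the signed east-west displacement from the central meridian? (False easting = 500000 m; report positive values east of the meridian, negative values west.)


displacement = 432906 - 500000 = -67094 m

-67094 m


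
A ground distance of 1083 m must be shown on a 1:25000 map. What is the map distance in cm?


map_cm = 1083 * 100 / 25000 = 4.332 cm ≈ 4.33 cm

4.33 cm


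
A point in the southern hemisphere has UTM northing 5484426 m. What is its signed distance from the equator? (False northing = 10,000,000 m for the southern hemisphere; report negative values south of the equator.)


For southern: actual = 5484426 - 10000000 = -4515574 m

-4515574 m


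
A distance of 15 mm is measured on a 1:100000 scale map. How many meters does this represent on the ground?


ground = 15 mm * 100000 / 1000 = 1500.0 m

1500.0 m


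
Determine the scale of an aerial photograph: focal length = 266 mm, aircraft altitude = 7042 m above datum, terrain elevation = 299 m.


scale = f / (H - h) = 266 mm / 6743 m = 266 / 6743000 = 1:25350

1:25350


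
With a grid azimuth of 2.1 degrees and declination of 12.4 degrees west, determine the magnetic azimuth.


magnetic azimuth = grid azimuth - declination (east +ve)
mag_az = 2.1 - -12.4 = 14.5 degrees

14.5 degrees


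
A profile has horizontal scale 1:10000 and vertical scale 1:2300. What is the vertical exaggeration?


VE = horizontal_scale / vertical_scale = 10000 / 2300 ≈ 4.3

4.3x


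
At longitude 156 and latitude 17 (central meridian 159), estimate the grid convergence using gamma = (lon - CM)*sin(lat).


gamma = (156 - 159) * sin(17) = -3 * 0.292372 = -0.877 degrees

-0.877 degrees


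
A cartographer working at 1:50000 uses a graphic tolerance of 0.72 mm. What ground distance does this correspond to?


ground = 0.72 mm * 50000 / 1000 = 36.0 m

36.0 m


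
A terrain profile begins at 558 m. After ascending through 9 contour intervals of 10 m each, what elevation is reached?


elevation = 558 + 9 * 10 = 648 m

648 m


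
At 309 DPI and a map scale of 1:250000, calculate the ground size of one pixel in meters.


pixel_cm = 2.54 / 309 ≈ 0.00822 cm
ground = pixel_cm * 250000 / 100 = 2.54 * 250000 / (309 * 100) = 635000 / 30900 ≈ 20.55 m

20.55 m


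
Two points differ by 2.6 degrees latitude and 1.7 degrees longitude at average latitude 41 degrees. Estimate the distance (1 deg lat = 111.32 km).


dlat_km = 2.6 * 111.32 = 289.432
dlon_km = 1.7 * 111.32 * cos(41) ≈ 142.824
dist = sqrt(289.432^2 + 142.824^2) ≈ 322.8 km

322.8 km


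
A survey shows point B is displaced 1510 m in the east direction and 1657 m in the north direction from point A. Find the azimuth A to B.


az = atan2(1510, 1657) = 42.3 deg
adjusted to 0-360: 42.3 degrees

42.3 degrees


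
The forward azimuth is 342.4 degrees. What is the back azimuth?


back azimuth = (342.4 + 180) mod 360 = 162.4 degrees

162.4 degrees


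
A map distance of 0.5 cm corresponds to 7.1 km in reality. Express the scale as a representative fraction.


ground = 7.1 km = 710000 cm; RF denominator = ground / map = 710000 / 0.5 = 1420000; RF = 1:1420000

1:1420000


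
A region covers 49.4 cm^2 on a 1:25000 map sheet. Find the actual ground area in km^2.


ground_area = 49.4 * (25000/100)^2 = 3087500.0 m^2 = 3.0875 km^2 ≈ 3.088 km^2

3.088 km^2


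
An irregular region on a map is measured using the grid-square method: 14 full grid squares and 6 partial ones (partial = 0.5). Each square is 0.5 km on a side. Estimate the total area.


effective squares = 14 + 6 * 0.5 = 17.0
area = 17.0 * 0.25 = 4.25 km^2

4.25 km^2


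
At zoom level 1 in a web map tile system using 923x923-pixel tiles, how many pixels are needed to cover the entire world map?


tiles per axis = 2^1 = 2
total tiles = 2^2 = 4
pixels per axis = 2 * 923 = 1846
total pixels = 1846^2 = 3407716

3407716 pixels


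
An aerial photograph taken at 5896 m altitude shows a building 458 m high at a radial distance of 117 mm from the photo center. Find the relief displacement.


d = h * r / H = 458 * 117 / 5896 = 9.09 mm

9.09 mm


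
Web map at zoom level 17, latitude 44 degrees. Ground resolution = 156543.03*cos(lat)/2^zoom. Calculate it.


res = 156543.03 * cos(44) / 2^17 = 156543.03 * 0.7193398 / 131072 = 0.86 m/pixel

0.86 m/pixel


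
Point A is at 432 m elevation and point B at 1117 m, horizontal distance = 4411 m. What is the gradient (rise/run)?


gradient = (1117 - 432) / 4411 = 685 / 4411 = 0.1553

0.1553


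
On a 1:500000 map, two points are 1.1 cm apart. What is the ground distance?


ground = 1.1 cm * 500000 / 100 = 5500.0 m = 5.5 km

5.5 km


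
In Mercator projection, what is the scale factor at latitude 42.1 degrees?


SF = 1 / cos(42.1) = 1 / 0.741976 = 1.348

1.348


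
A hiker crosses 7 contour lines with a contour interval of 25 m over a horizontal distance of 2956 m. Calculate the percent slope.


elevation change = 7 * 25 = 175 m
slope = 175 / 2956 * 100 = 5.9%

5.9%


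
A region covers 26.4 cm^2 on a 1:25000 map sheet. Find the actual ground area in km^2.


ground_area = 26.4 * (25000/100)^2 = 1650000.0 m^2 = 1.65 km^2

1.65 km^2


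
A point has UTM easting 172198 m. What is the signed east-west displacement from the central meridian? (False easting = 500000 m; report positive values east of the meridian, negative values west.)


displacement = 172198 - 500000 = -327802 m

-327802 m


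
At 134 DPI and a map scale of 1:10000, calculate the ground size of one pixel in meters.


pixel_cm = 2.54 / 134 ≈ 0.018955 cm
ground = pixel_cm * 10000 / 100 = 2.54 * 10000 / (134 * 100) = 25400 / 13400 ≈ 1.9 m

1.9 m


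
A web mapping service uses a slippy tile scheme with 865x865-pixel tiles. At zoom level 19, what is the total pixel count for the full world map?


tiles per axis = 2^19 = 524288
total tiles = 524288^2 = 274877906944
pixels per axis = 524288 * 865 = 453509120
total pixels = 453509120^2 = 205670521923174400

205670521923174400 pixels


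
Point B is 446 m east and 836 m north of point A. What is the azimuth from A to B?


az = atan2(446, 836) = 28.1 deg
adjusted to 0-360: 28.1 degrees

28.1 degrees


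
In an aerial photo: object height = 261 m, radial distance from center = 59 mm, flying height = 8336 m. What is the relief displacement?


d = h * r / H = 261 * 59 / 8336 = 1.85 mm

1.85 mm


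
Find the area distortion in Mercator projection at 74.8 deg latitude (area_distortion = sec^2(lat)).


area_distortion = 1/cos^2(74.8) = 14.547

14.547


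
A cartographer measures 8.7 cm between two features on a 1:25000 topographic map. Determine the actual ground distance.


ground = 8.7 cm * 25000 / 100 = 2175.0 m = 2.175 km

2.175 km


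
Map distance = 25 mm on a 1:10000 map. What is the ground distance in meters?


ground = 25 mm * 10000 / 1000 = 250.0 m

250.0 m


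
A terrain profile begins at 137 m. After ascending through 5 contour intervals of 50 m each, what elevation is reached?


elevation = 137 + 5 * 50 = 387 m

387 m


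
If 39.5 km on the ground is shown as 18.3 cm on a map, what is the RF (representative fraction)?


ground = 39.5 km = 3950000 cm; RF denominator = ground / map = 3950000 / 18.3 ≈ 215847; RF = 1:215847

1:215847


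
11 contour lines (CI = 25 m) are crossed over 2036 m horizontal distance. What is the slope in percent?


elevation change = 11 * 25 = 275 m
slope = 275 / 2036 * 100 = 13.5%

13.5%


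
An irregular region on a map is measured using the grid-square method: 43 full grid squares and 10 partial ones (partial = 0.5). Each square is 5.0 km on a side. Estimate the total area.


effective squares = 43 + 10 * 0.5 = 48.0
area = 48.0 * 25.0 = 1200.0 km^2

1200.0 km^2


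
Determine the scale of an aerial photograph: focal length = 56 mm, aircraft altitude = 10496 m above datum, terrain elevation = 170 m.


scale = f / (H - h) = 56 mm / 10326 m = 56 / 10326000 = 1:184393

1:184393


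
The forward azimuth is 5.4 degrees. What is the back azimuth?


back azimuth = (5.4 + 180) mod 360 = 185.4 degrees

185.4 degrees


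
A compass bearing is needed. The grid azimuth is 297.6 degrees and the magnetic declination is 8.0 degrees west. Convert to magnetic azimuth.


magnetic azimuth = grid azimuth - declination (east +ve)
mag_az = 297.6 - -8.0 = 305.6 degrees

305.6 degrees


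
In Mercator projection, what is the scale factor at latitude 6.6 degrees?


SF = 1 / cos(6.6) = 1 / 0.993373 = 1.007

1.007


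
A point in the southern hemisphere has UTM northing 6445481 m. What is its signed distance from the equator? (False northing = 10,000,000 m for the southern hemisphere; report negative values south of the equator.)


For southern: actual = 6445481 - 10000000 = -3554519 m

-3554519 m


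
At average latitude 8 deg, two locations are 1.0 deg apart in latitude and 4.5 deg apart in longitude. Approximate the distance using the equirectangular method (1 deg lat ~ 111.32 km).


dlat_km = 1.0 * 111.32 = 111.32
dlon_km = 4.5 * 111.32 * cos(8) ≈ 496.065
dist = sqrt(111.32^2 + 496.065^2) ≈ 508.4 km

508.4 km


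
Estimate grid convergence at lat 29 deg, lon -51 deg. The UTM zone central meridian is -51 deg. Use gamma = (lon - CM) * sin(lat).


gamma = (-51 - -51) * sin(29) = 0 * 0.48481 = 0.0 degrees

0.0 degrees


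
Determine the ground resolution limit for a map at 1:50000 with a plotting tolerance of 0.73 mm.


ground = 0.73 mm * 50000 / 1000 = 36.5 m

36.5 m


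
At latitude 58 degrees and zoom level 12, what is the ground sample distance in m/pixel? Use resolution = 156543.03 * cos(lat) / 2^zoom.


res = 156543.03 * cos(58) / 2^12 = 156543.03 * 0.52991926 / 4096 = 20.25 m/pixel

20.25 m/pixel


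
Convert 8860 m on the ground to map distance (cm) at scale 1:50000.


map_cm = 8860 * 100 / 50000 = 17.72 cm

17.72 cm


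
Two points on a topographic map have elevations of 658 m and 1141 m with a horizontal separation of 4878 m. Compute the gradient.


gradient = (1141 - 658) / 4878 = 483 / 4878 = 0.099

0.099


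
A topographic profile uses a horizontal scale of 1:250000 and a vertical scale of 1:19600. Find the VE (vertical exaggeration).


VE = horizontal_scale / vertical_scale = 250000 / 19600 ≈ 12.8

12.8x


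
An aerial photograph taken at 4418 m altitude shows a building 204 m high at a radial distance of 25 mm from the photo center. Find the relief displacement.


d = h * r / H = 204 * 25 / 4418 = 1.15 mm

1.15 mm


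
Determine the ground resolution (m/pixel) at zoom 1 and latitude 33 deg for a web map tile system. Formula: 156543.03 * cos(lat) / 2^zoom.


res = 156543.03 * cos(33) / 2^1 = 156543.03 * 0.83867057 / 2 = 65644.02 m/pixel

65644.02 m/pixel


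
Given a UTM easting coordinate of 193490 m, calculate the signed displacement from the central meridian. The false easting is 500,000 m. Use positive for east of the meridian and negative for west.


displacement = 193490 - 500000 = -306510 m

-306510 m


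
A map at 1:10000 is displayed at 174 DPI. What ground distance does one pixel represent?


pixel_cm = 2.54 / 174 ≈ 0.014598 cm
ground = pixel_cm * 10000 / 100 = 2.54 * 10000 / (174 * 100) = 25400 / 17400 ≈ 1.46 m

1.46 m


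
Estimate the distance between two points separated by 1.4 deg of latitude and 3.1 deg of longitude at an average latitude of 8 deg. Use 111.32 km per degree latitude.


dlat_km = 1.4 * 111.32 = 155.848
dlon_km = 3.1 * 111.32 * cos(8) ≈ 341.734
dist = sqrt(155.848^2 + 341.734^2) ≈ 375.6 km

375.6 km


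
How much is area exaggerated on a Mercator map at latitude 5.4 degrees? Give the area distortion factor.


area_distortion = 1/cos^2(5.4) = 1.009

1.009


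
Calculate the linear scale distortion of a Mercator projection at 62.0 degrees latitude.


SF = 1 / cos(62.0) = 1 / 0.469472 = 2.13

2.13


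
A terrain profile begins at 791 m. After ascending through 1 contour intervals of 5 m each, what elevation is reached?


elevation = 791 + 1 * 5 = 796 m

796 m


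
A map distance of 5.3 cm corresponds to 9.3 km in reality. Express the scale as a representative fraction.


ground = 9.3 km = 930000 cm; RF denominator = ground / map = 930000 / 5.3 ≈ 175472; RF = 1:175472

1:175472


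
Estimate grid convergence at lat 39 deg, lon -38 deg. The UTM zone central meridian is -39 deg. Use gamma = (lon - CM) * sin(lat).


gamma = (-38 - -39) * sin(39) = 1 * 0.62932 = 0.629 degrees

0.629 degrees


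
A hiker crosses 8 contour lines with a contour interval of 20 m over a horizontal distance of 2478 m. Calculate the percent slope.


elevation change = 8 * 20 = 160 m
slope = 160 / 2478 * 100 = 6.5%

6.5%


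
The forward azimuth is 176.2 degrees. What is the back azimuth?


back azimuth = (176.2 + 180) mod 360 = 356.2 degrees

356.2 degrees


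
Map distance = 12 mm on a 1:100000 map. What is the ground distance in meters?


ground = 12 mm * 100000 / 1000 = 1200.0 m

1200.0 m


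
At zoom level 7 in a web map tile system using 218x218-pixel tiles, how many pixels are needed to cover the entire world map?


tiles per axis = 2^7 = 128
total tiles = 128^2 = 16384
pixels per axis = 128 * 218 = 27904
total pixels = 27904^2 = 778633216

778633216 pixels


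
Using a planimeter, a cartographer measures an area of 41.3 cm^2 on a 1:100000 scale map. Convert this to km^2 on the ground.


ground_area = 41.3 * (100000/100)^2 = 41300000.0 m^2 = 41.3 km^2

41.3 km^2


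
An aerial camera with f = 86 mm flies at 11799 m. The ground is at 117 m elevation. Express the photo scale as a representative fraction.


scale = f / (H - h) = 86 mm / 11682 m = 86 / 11682000 = 1:135837

1:135837


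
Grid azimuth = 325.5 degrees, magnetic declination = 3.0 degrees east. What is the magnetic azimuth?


magnetic azimuth = grid azimuth - declination (east +ve)
mag_az = 325.5 - 3.0 = 322.5 degrees

322.5 degrees


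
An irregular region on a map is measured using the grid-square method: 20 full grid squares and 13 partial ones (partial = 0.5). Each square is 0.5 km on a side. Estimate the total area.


effective squares = 20 + 13 * 0.5 = 26.5
area = 26.5 * 0.25 = 6.625 km^2

6.625 km^2


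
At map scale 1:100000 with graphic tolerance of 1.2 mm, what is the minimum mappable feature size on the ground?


ground = 1.2 mm * 100000 / 1000 = 120.0 m

120.0 m


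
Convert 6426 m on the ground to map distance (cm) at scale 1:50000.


map_cm = 6426 * 100 / 50000 = 12.852 cm ≈ 12.85 cm

12.85 cm


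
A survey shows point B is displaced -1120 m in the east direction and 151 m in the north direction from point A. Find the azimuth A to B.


az = atan2(-1120, 151) = -82.3 deg
adjusted to 0-360: 277.7 degrees

277.7 degrees


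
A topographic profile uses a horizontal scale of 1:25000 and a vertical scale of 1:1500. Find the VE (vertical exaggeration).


VE = horizontal_scale / vertical_scale = 25000 / 1500 ≈ 16.7

16.7x


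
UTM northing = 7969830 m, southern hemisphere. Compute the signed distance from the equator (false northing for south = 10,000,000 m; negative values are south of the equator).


For southern: actual = 7969830 - 10000000 = -2030170 m

-2030170 m


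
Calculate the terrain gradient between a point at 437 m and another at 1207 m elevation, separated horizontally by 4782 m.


gradient = (1207 - 437) / 4782 = 770 / 4782 = 0.161

0.161


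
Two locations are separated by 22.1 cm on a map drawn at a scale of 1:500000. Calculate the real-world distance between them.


ground = 22.1 cm * 500000 / 100 = 110500.0 m = 110.5 km

110.5 km


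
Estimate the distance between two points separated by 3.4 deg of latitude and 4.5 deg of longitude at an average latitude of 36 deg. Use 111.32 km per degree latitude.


dlat_km = 3.4 * 111.32 = 378.488
dlon_km = 4.5 * 111.32 * cos(36) ≈ 405.269
dist = sqrt(378.488^2 + 405.269^2) ≈ 554.5 km

554.5 km


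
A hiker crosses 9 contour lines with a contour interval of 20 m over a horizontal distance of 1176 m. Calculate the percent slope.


elevation change = 9 * 20 = 180 m
slope = 180 / 1176 * 100 = 15.3%

15.3%


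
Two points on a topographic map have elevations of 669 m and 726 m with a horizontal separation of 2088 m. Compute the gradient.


gradient = (726 - 669) / 2088 = 57 / 2088 = 0.0273

0.0273


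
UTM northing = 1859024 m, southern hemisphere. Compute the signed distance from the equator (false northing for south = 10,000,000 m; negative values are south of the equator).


For southern: actual = 1859024 - 10000000 = -8140976 m

-8140976 m


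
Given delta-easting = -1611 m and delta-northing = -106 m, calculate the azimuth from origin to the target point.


az = atan2(-1611, -106) = -93.8 deg
adjusted to 0-360: 266.2 degrees

266.2 degrees


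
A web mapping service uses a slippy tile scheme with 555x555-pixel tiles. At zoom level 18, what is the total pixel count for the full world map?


tiles per axis = 2^18 = 262144
total tiles = 262144^2 = 68719476736
pixels per axis = 262144 * 555 = 145489920
total pixels = 145489920^2 = 21167316821606400

21167316821606400 pixels


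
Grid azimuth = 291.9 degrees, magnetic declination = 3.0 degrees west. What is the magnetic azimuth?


magnetic azimuth = grid azimuth - declination (east +ve)
mag_az = 291.9 - -3.0 = 294.9 degrees

294.9 degrees


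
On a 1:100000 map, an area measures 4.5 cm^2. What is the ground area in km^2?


ground_area = 4.5 * (100000/100)^2 = 4500000.0 m^2 = 4.5 km^2

4.5 km^2


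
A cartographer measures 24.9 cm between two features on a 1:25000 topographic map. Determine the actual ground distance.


ground = 24.9 cm * 25000 / 100 = 6225.0 m = 6.225 km

6.225 km


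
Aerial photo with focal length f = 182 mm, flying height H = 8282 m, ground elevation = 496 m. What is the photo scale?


scale = f / (H - h) = 182 mm / 7786 m = 182 / 7786000 = 1:42780

1:42780


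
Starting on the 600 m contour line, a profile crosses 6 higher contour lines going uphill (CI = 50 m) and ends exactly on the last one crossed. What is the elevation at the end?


elevation = 600 + 6 * 50 = 900 m

900 m


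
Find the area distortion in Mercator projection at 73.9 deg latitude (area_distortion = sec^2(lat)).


area_distortion = 1/cos^2(73.9) = 13.003

13.003


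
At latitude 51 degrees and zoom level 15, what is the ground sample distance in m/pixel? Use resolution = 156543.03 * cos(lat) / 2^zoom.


res = 156543.03 * cos(51) / 2^15 = 156543.03 * 0.62932039 / 32768 = 3.01 m/pixel

3.01 m/pixel


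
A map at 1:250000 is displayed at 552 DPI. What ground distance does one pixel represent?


pixel_cm = 2.54 / 552 ≈ 0.004601 cm
ground = pixel_cm * 250000 / 100 = 2.54 * 250000 / (552 * 100) = 635000 / 55200 ≈ 11.5 m

11.5 m


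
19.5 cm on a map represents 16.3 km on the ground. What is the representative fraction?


ground = 16.3 km = 1630000 cm; RF denominator = ground / map = 1630000 / 19.5 ≈ 83590; RF = 1:83590

1:83590


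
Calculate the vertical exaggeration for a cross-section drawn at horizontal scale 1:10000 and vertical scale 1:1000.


VE = horizontal_scale / vertical_scale = 10000 / 1000 = 10.0

10.0x


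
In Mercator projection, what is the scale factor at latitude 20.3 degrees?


SF = 1 / cos(20.3) = 1 / 0.937889 = 1.066

1.066


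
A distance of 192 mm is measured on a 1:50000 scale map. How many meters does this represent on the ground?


ground = 192 mm * 50000 / 1000 = 9600.0 m

9600.0 m


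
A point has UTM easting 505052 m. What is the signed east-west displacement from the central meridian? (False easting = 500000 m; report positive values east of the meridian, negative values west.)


displacement = 505052 - 500000 = 5052 m

5052 m


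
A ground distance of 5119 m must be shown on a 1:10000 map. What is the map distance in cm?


map_cm = 5119 * 100 / 10000 = 51.19 cm

51.19 cm


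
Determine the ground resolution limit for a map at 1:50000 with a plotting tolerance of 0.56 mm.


ground = 0.56 mm * 50000 / 1000 = 28.0 m

28.0 m


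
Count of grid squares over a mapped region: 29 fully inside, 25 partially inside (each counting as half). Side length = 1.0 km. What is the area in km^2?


effective squares = 29 + 25 * 0.5 = 41.5
area = 41.5 * 1.0 = 41.5 km^2

41.5 km^2


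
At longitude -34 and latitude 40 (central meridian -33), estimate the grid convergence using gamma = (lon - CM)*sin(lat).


gamma = (-34 - -33) * sin(40) = -1 * 0.642788 = -0.643 degrees

-0.643 degrees


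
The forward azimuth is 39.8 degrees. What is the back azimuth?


back azimuth = (39.8 + 180) mod 360 = 219.8 degrees

219.8 degrees


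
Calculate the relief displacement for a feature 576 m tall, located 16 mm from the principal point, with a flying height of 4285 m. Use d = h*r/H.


d = h * r / H = 576 * 16 / 4285 = 2.15 mm

2.15 mm


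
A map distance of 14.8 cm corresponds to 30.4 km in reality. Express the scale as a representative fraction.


ground = 30.4 km = 3040000 cm; RF denominator = ground / map = 3040000 / 14.8 ≈ 205405; RF = 1:205405

1:205405


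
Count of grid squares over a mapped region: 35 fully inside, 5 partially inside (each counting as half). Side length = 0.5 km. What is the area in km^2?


effective squares = 35 + 5 * 0.5 = 37.5
area = 37.5 * 0.25 = 9.375 km^2

9.375 km^2


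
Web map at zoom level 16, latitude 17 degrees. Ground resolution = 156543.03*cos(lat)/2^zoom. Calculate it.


res = 156543.03 * cos(17) / 2^16 = 156543.03 * 0.95630476 / 65536 = 2.28 m/pixel

2.28 m/pixel


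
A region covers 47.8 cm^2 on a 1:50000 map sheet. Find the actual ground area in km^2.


ground_area = 47.8 * (50000/100)^2 = 11950000.0 m^2 = 11.95 km^2

11.95 km^2


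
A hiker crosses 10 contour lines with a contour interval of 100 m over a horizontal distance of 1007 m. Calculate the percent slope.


elevation change = 10 * 100 = 1000 m
slope = 1000 / 1007 * 100 = 99.3%

99.3%


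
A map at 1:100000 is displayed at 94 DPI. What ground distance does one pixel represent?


pixel_cm = 2.54 / 94 ≈ 0.027021 cm
ground = pixel_cm * 100000 / 100 = 2.54 * 100000 / (94 * 100) = 254000 / 9400 ≈ 27.02 m

27.02 m


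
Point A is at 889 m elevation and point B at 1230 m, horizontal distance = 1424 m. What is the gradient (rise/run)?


gradient = (1230 - 889) / 1424 = 341 / 1424 = 0.2395

0.2395


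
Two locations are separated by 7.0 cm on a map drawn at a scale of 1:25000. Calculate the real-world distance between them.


ground = 7.0 cm * 25000 / 100 = 1750.0 m = 1.75 km

1.75 km


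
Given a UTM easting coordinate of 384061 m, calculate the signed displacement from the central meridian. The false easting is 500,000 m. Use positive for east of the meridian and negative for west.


displacement = 384061 - 500000 = -115939 m

-115939 m


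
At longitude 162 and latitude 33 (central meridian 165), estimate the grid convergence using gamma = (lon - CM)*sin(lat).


gamma = (162 - 165) * sin(33) = -3 * 0.544639 = -1.634 degrees

-1.634 degrees


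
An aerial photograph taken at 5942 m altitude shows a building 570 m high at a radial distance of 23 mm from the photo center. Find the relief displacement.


d = h * r / H = 570 * 23 / 5942 = 2.21 mm

2.21 mm


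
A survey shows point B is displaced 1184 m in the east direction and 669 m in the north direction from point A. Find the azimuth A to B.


az = atan2(1184, 669) = 60.5 deg
adjusted to 0-360: 60.5 degrees

60.5 degrees


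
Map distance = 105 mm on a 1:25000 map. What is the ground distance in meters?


ground = 105 mm * 25000 / 1000 = 2625.0 m

2625.0 m


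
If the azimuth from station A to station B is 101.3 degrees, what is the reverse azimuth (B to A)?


back azimuth = (101.3 + 180) mod 360 = 281.3 degrees

281.3 degrees


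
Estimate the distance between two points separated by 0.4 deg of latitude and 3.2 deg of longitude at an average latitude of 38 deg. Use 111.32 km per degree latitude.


dlat_km = 0.4 * 111.32 = 44.528
dlon_km = 3.2 * 111.32 * cos(38) ≈ 280.708
dist = sqrt(44.528^2 + 280.708^2) ≈ 284.2 km

284.2 km


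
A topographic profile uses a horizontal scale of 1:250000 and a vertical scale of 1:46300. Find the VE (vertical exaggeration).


VE = horizontal_scale / vertical_scale = 250000 / 46300 ≈ 5.4

5.4x


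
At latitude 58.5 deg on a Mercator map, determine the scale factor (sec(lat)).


SF = 1 / cos(58.5) = 1 / 0.522499 = 1.914

1.914


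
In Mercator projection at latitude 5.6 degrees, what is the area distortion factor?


area_distortion = 1/cos^2(5.6) = 1.01

1.01


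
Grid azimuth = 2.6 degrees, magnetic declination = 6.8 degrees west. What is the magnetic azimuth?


magnetic azimuth = grid azimuth - declination (east +ve)
mag_az = 2.6 - -6.8 = 9.4 degrees

9.4 degrees


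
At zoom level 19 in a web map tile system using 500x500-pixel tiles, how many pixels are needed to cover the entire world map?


tiles per axis = 2^19 = 524288
total tiles = 524288^2 = 274877906944
pixels per axis = 524288 * 500 = 262144000
total pixels = 262144000^2 = 68719476736000000

68719476736000000 pixels


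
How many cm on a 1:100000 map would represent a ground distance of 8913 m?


map_cm = 8913 * 100 / 100000 = 8.913 cm ≈ 8.91 cm

8.91 cm


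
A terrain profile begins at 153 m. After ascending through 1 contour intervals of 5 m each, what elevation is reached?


elevation = 153 + 1 * 5 = 158 m

158 m


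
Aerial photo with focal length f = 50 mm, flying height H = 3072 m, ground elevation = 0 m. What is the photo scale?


scale = f / (H - h) = 50 mm / 3072 m = 50 / 3072000 = 1:61440

1:61440


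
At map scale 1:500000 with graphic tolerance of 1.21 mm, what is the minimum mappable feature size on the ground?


ground = 1.21 mm * 500000 / 1000 = 605.0 m

605.0 m


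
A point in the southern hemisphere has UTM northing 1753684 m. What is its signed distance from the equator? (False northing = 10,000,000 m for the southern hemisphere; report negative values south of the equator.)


For southern: actual = 1753684 - 10000000 = -8246316 m

-8246316 m


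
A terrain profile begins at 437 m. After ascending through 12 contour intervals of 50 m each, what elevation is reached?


elevation = 437 + 12 * 50 = 1037 m

1037 m


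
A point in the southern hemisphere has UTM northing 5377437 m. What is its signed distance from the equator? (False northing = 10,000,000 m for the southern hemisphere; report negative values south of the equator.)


For southern: actual = 5377437 - 10000000 = -4622563 m

-4622563 m


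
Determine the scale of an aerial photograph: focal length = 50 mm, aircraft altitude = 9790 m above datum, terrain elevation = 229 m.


scale = f / (H - h) = 50 mm / 9561 m = 50 / 9561000 = 1:191220

1:191220


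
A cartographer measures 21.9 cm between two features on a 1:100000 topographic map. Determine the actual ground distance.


ground = 21.9 cm * 100000 / 100 = 21900.0 m = 21.9 km

21.9 km


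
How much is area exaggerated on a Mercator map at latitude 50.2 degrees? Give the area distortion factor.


area_distortion = 1/cos^2(50.2) = 2.441

2.441


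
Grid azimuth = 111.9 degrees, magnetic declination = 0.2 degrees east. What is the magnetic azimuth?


magnetic azimuth = grid azimuth - declination (east +ve)
mag_az = 111.9 - 0.2 = 111.7 degrees

111.7 degrees


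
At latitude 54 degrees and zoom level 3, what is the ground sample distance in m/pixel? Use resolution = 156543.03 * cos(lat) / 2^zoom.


res = 156543.03 * cos(54) / 2^3 = 156543.03 * 0.58778525 / 8 = 11501.71 m/pixel

11501.71 m/pixel


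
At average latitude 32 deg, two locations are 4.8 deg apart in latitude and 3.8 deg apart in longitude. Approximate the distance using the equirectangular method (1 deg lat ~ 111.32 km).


dlat_km = 4.8 * 111.32 = 534.336
dlon_km = 3.8 * 111.32 * cos(32) ≈ 358.738
dist = sqrt(534.336^2 + 358.738^2) ≈ 643.6 km

643.6 km


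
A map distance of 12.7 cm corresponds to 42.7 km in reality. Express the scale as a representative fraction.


ground = 42.7 km = 4270000 cm; RF denominator = ground / map = 4270000 / 12.7 ≈ 336220; RF = 1:336220

1:336220


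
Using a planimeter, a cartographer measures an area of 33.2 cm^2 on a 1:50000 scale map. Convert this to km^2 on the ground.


ground_area = 33.2 * (50000/100)^2 = 8300000.0 m^2 = 8.3 km^2

8.3 km^2


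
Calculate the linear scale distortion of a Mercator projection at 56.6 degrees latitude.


SF = 1 / cos(56.6) = 1 / 0.550481 = 1.817

1.817


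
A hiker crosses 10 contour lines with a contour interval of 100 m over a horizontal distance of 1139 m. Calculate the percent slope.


elevation change = 10 * 100 = 1000 m
slope = 1000 / 1139 * 100 = 87.8%

87.8%


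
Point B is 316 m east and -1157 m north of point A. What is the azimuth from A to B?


az = atan2(316, -1157) = 164.7 deg
adjusted to 0-360: 164.7 degrees

164.7 degrees


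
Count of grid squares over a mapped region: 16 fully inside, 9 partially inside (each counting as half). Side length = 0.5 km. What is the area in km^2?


effective squares = 16 + 9 * 0.5 = 20.5
area = 20.5 * 0.25 = 5.125 km^2

5.125 km^2


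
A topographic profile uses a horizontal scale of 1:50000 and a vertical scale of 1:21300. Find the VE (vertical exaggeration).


VE = horizontal_scale / vertical_scale = 50000 / 21300 ≈ 2.3

2.3x


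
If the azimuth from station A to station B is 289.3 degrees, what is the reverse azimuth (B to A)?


back azimuth = (289.3 + 180) mod 360 = 109.3 degrees

109.3 degrees


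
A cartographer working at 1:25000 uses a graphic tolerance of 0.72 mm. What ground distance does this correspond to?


ground = 0.72 mm * 25000 / 1000 = 18.0 m

18.0 m


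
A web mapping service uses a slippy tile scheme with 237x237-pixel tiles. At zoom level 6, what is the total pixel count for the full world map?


tiles per axis = 2^6 = 64
total tiles = 64^2 = 4096
pixels per axis = 64 * 237 = 15168
total pixels = 15168^2 = 230068224

230068224 pixels


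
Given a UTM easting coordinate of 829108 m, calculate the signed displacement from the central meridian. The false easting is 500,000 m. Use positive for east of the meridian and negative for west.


displacement = 829108 - 500000 = 329108 m

329108 m


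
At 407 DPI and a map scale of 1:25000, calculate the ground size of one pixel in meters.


pixel_cm = 2.54 / 407 ≈ 0.006241 cm
ground = pixel_cm * 25000 / 100 = 2.54 * 25000 / (407 * 100) = 63500 / 40700 ≈ 1.56 m

1.56 m


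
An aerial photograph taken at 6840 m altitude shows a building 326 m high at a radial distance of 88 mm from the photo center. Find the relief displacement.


d = h * r / H = 326 * 88 / 6840 = 4.19 mm

4.19 mm


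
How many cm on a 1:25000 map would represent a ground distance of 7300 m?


map_cm = 7300 * 100 / 25000 = 29.2 cm

29.2 cm


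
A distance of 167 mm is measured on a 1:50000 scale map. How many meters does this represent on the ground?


ground = 167 mm * 50000 / 1000 = 8350.0 m

8350.0 m


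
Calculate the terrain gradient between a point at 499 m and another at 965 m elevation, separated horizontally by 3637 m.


gradient = (965 - 499) / 3637 = 466 / 3637 = 0.1281

0.1281


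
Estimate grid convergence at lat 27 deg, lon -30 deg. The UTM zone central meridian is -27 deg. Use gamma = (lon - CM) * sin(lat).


gamma = (-30 - -27) * sin(27) = -3 * 0.45399 = -1.362 degrees

-1.362 degrees


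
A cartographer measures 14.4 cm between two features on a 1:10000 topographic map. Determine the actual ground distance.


ground = 14.4 cm * 10000 / 100 = 1440.0 m = 1.44 km

1.44 km


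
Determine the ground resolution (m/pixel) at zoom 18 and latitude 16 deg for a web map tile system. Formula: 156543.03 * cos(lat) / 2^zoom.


res = 156543.03 * cos(16) / 2^18 = 156543.03 * 0.9612617 / 262144 = 0.57 m/pixel

0.57 m/pixel


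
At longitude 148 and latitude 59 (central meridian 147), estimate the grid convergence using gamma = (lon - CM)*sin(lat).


gamma = (148 - 147) * sin(59) = 1 * 0.857167 = 0.857 degrees

0.857 degrees


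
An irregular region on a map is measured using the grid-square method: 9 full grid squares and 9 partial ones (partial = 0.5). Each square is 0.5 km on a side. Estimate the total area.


effective squares = 9 + 9 * 0.5 = 13.5
area = 13.5 * 0.25 = 3.375 km^2

3.375 km^2


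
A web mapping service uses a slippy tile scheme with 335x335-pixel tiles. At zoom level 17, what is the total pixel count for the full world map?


tiles per axis = 2^17 = 131072
total tiles = 131072^2 = 17179869184
pixels per axis = 131072 * 335 = 43909120
total pixels = 43909120^2 = 1928010819174400

1928010819174400 pixels


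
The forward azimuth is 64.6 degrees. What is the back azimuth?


back azimuth = (64.6 + 180) mod 360 = 244.6 degrees

244.6 degrees


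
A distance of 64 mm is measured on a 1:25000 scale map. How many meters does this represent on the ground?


ground = 64 mm * 25000 / 1000 = 1600.0 m

1600.0 m


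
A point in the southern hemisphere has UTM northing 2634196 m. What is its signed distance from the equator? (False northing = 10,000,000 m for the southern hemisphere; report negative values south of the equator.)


For southern: actual = 2634196 - 10000000 = -7365804 m

-7365804 m


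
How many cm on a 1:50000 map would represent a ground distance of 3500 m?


map_cm = 3500 * 100 / 50000 = 7.0 cm

7.0 cm


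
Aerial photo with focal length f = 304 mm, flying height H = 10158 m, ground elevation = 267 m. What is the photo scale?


scale = f / (H - h) = 304 mm / 9891 m = 304 / 9891000 = 1:32536

1:32536


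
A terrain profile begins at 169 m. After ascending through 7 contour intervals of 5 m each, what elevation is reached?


elevation = 169 + 7 * 5 = 204 m

204 m


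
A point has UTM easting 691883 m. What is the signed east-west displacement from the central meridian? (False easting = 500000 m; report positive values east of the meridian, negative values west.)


displacement = 691883 - 500000 = 191883 m

191883 m


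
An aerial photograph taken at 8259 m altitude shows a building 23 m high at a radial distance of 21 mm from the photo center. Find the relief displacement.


d = h * r / H = 23 * 21 / 8259 = 0.06 mm

0.06 mm


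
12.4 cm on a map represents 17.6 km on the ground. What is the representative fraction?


ground = 17.6 km = 1760000 cm; RF denominator = ground / map = 1760000 / 12.4 ≈ 141935; RF = 1:141935

1:141935


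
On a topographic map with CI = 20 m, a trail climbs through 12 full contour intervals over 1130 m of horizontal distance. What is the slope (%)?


elevation change = 12 * 20 = 240 m
slope = 240 / 1130 * 100 = 21.2%

21.2%


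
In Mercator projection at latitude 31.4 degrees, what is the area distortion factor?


area_distortion = 1/cos^2(31.4) = 1.373

1.373


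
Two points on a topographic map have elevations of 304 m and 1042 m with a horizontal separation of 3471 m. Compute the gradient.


gradient = (1042 - 304) / 3471 = 738 / 3471 = 0.2126

0.2126


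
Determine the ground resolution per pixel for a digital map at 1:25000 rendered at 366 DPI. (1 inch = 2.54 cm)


pixel_cm = 2.54 / 366 ≈ 0.00694 cm
ground = pixel_cm * 25000 / 100 = 2.54 * 25000 / (366 * 100) = 63500 / 36600 ≈ 1.73 m

1.73 m


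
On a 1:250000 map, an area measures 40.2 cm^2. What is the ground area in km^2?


ground_area = 40.2 * (250000/100)^2 = 251250000.0 m^2 = 251.25 km^2

251.25 km^2


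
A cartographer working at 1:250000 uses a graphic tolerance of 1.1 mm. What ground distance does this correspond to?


ground = 1.1 mm * 250000 / 1000 = 275.0 m

275.0 m


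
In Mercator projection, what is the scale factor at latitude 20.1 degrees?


SF = 1 / cos(20.1) = 1 / 0.939094 = 1.065

1.065


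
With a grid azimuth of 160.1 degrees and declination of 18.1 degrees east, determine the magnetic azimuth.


magnetic azimuth = grid azimuth - declination (east +ve)
mag_az = 160.1 - 18.1 = 142.0 degrees

142.0 degrees


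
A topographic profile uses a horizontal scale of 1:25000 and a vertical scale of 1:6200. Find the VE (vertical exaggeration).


VE = horizontal_scale / vertical_scale = 25000 / 6200 ≈ 4.0

4.0x


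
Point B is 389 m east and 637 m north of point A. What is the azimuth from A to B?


az = atan2(389, 637) = 31.4 deg
adjusted to 0-360: 31.4 degrees

31.4 degrees


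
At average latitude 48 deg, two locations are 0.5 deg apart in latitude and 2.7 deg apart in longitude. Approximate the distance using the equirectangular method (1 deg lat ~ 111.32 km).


dlat_km = 0.5 * 111.32 = 55.66
dlon_km = 2.7 * 111.32 * cos(48) ≈ 201.117
dist = sqrt(55.66^2 + 201.117^2) ≈ 208.7 km

208.7 km


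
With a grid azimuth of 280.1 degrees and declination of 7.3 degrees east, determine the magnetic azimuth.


magnetic azimuth = grid azimuth - declination (east +ve)
mag_az = 280.1 - 7.3 = 272.8 degrees

272.8 degrees


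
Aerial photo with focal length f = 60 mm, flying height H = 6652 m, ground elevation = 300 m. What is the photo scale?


scale = f / (H - h) = 60 mm / 6352 m = 60 / 6352000 = 1:105867

1:105867


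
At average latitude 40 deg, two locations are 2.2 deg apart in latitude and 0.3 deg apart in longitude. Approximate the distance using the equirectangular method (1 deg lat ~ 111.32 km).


dlat_km = 2.2 * 111.32 = 244.904
dlon_km = 0.3 * 111.32 * cos(40) ≈ 25.583
dist = sqrt(244.904^2 + 25.583^2) ≈ 246.2 km

246.2 km


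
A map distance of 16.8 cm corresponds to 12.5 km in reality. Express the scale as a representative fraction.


ground = 12.5 km = 1250000 cm; RF denominator = ground / map = 1250000 / 16.8 ≈ 74405; RF = 1:74405

1:74405


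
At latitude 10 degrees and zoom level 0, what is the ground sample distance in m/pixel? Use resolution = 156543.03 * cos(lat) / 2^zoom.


res = 156543.03 * cos(10) / 2^0 = 156543.03 * 0.98480775 / 1 = 154164.79 m/pixel

154164.79 m/pixel


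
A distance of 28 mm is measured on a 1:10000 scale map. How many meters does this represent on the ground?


ground = 28 mm * 10000 / 1000 = 280.0 m

280.0 m


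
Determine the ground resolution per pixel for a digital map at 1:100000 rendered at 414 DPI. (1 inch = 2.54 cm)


pixel_cm = 2.54 / 414 ≈ 0.006135 cm
ground = pixel_cm * 100000 / 100 = 2.54 * 100000 / (414 * 100) = 254000 / 41400 ≈ 6.14 m

6.14 m
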